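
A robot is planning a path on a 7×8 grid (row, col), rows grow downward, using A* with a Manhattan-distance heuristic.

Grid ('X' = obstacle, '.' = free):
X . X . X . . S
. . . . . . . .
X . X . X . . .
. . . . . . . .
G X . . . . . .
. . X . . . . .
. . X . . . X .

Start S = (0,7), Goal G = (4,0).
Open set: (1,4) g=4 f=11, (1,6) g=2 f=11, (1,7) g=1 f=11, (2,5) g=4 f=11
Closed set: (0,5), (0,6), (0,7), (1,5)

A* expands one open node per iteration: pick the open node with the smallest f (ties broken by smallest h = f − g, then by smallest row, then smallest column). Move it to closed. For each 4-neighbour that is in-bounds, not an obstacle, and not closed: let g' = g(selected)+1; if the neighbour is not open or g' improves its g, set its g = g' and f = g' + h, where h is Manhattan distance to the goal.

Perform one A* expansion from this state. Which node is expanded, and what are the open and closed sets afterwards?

step 1: expand (1,4) (f=11, h=7) → closed; open now [(1,3) g=5 f=11, (1,6) g=2 f=11, (1,7) g=1 f=11, (2,5) g=4 f=11]

expanded=(1,4); open=[(1,3) g=5 f=11, (1,6) g=2 f=11, (1,7) g=1 f=11, (2,5) g=4 f=11]; closed=[(0,5), (0,6), (0,7), (1,4), (1,5)]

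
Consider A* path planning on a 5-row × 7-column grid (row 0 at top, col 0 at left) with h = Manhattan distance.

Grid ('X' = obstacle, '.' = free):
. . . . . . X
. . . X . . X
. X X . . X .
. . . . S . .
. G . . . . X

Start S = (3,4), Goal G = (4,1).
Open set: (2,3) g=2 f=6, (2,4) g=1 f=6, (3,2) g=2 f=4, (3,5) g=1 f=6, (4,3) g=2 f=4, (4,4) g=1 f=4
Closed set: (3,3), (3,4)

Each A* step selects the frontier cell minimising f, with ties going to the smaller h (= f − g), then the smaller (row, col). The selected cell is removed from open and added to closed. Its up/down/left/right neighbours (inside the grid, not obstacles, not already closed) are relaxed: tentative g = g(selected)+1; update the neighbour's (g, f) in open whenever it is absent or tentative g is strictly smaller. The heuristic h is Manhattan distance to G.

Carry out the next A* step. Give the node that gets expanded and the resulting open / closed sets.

step 1: expand (3,2) (f=4, h=2) → closed; open now [(2,3) g=2 f=6, (2,4) g=1 f=6, (3,1) g=3 f=4, (3,5) g=1 f=6, (4,2) g=3 f=4, (4,3) g=2 f=4, (4,4) g=1 f=4]

expanded=(3,2); open=[(2,3) g=2 f=6, (2,4) g=1 f=6, (3,1) g=3 f=4, (3,5) g=1 f=6, (4,2) g=3 f=4, (4,3) g=2 f=4, (4,4) g=1 f=4]; closed=[(3,2), (3,3), (3,4)]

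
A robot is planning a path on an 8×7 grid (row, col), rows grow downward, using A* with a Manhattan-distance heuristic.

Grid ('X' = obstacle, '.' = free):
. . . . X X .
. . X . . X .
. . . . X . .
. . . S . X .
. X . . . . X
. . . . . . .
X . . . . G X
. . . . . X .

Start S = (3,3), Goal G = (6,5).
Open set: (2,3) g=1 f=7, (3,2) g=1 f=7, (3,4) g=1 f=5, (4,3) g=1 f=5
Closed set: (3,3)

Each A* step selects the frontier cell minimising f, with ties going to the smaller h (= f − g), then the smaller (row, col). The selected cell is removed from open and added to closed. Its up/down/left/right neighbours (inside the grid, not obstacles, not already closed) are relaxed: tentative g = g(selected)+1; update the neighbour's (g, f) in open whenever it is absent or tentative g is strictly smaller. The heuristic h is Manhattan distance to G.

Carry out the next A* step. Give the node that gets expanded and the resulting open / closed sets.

expanded=(3,4); open=[(2,3) g=1 f=7, (3,2) g=1 f=7, (4,3) g=1 f=5, (4,4) g=2 f=5]; closed=[(3,3), (3,4)]

step 1: expand (3,4) (f=5, h=4) → closed; open now [(2,3) g=1 f=7, (3,2) g=1 f=7, (4,3) g=1 f=5, (4,4) g=2 f=5]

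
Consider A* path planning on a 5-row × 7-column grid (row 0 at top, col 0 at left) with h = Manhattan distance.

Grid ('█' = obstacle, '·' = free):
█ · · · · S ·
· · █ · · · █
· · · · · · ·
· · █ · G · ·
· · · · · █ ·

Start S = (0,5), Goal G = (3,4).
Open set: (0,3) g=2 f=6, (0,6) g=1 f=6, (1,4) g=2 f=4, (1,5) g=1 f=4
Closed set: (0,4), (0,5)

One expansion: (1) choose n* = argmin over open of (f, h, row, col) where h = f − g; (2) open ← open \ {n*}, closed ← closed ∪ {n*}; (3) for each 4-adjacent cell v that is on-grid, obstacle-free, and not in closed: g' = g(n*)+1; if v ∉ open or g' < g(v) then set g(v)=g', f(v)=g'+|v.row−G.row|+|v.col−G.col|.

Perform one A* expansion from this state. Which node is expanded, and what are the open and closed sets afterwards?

step 1: expand (1,4) (f=4, h=2) → closed; open now [(0,3) g=2 f=6, (0,6) g=1 f=6, (1,3) g=3 f=6, (1,5) g=1 f=4, (2,4) g=3 f=4]

expanded=(1,4); open=[(0,3) g=2 f=6, (0,6) g=1 f=6, (1,3) g=3 f=6, (1,5) g=1 f=4, (2,4) g=3 f=4]; closed=[(0,4), (0,5), (1,4)]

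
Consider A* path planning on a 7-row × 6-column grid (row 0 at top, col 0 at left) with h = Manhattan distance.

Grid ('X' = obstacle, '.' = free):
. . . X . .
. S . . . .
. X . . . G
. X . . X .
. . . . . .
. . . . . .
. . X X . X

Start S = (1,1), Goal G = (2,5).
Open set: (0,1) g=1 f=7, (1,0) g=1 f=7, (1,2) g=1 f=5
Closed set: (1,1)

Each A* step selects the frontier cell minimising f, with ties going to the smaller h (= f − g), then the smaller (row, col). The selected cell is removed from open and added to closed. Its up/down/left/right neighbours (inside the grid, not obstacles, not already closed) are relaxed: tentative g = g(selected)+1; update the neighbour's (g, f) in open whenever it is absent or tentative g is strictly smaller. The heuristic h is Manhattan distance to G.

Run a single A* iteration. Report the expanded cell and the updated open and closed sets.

step 1: expand (1,2) (f=5, h=4) → closed; open now [(0,1) g=1 f=7, (0,2) g=2 f=7, (1,0) g=1 f=7, (1,3) g=2 f=5, (2,2) g=2 f=5]

expanded=(1,2); open=[(0,1) g=1 f=7, (0,2) g=2 f=7, (1,0) g=1 f=7, (1,3) g=2 f=5, (2,2) g=2 f=5]; closed=[(1,1), (1,2)]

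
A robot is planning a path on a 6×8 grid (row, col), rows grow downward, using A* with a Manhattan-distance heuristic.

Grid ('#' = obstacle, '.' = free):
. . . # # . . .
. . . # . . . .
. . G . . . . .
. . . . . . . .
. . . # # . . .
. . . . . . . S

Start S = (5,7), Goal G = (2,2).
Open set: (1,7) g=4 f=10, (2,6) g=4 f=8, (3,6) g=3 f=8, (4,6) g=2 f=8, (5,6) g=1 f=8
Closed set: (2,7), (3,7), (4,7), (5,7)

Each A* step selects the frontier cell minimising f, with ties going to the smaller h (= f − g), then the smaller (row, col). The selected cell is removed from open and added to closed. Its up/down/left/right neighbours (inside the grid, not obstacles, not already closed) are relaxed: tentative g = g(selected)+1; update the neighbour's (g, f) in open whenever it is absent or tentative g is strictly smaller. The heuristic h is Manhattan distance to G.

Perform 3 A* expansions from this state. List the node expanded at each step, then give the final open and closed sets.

step 1: expand (2,6) (f=8, h=4) → closed; open now [(1,6) g=5 f=10, (1,7) g=4 f=10, (2,5) g=5 f=8, (3,6) g=3 f=8, (4,6) g=2 f=8, (5,6) g=1 f=8]
step 2: expand (2,5) (f=8, h=3) → closed; open now [(1,5) g=6 f=10, (1,6) g=5 f=10, (1,7) g=4 f=10, (2,4) g=6 f=8, (3,5) g=6 f=10, (3,6) g=3 f=8, (4,6) g=2 f=8, (5,6) g=1 f=8]
step 3: expand (2,4) (f=8, h=2) → closed; open now [(1,4) g=7 f=10, (1,5) g=6 f=10, (1,6) g=5 f=10, (1,7) g=4 f=10, (2,3) g=7 f=8, (3,4) g=7 f=10, (3,5) g=6 f=10, (3,6) g=3 f=8, (4,6) g=2 f=8, (5,6) g=1 f=8]

order=[(2,6) → (2,5) → (2,4)]; open=[(1,4) g=7 f=10, (1,5) g=6 f=10, (1,6) g=5 f=10, (1,7) g=4 f=10, (2,3) g=7 f=8, (3,4) g=7 f=10, (3,5) g=6 f=10, (3,6) g=3 f=8, (4,6) g=2 f=8, (5,6) g=1 f=8]; closed=[(2,4), (2,5), (2,6), (2,7), (3,7), (4,7), (5,7)]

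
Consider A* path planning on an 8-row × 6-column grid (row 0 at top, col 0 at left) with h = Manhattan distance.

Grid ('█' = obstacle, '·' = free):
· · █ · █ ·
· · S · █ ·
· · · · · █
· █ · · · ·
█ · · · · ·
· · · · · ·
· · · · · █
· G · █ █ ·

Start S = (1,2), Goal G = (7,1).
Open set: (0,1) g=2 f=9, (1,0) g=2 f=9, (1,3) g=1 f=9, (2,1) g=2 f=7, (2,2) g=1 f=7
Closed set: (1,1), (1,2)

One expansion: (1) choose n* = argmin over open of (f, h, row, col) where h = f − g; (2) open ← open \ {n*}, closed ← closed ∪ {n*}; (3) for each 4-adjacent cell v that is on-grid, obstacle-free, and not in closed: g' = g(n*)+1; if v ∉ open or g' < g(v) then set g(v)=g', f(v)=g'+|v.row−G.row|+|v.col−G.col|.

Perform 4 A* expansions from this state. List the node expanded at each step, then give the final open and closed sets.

order=[(2,1) → (2,2) → (3,2) → (4,2)]; open=[(0,1) g=2 f=9, (1,0) g=2 f=9, (1,3) g=1 f=9, (2,0) g=3 f=9, (2,3) g=2 f=9, (3,3) g=3 f=9, (4,1) g=4 f=7, (4,3) g=4 f=9, (5,2) g=4 f=7]; closed=[(1,1), (1,2), (2,1), (2,2), (3,2), (4,2)]

step 1: expand (2,1) (f=7, h=5) → closed; open now [(0,1) g=2 f=9, (1,0) g=2 f=9, (1,3) g=1 f=9, (2,0) g=3 f=9, (2,2) g=1 f=7]
step 2: expand (2,2) (f=7, h=6) → closed; open now [(0,1) g=2 f=9, (1,0) g=2 f=9, (1,3) g=1 f=9, (2,0) g=3 f=9, (2,3) g=2 f=9, (3,2) g=2 f=7]
step 3: expand (3,2) (f=7, h=5) → closed; open now [(0,1) g=2 f=9, (1,0) g=2 f=9, (1,3) g=1 f=9, (2,0) g=3 f=9, (2,3) g=2 f=9, (3,3) g=3 f=9, (4,2) g=3 f=7]
step 4: expand (4,2) (f=7, h=4) → closed; open now [(0,1) g=2 f=9, (1,0) g=2 f=9, (1,3) g=1 f=9, (2,0) g=3 f=9, (2,3) g=2 f=9, (3,3) g=3 f=9, (4,1) g=4 f=7, (4,3) g=4 f=9, (5,2) g=4 f=7]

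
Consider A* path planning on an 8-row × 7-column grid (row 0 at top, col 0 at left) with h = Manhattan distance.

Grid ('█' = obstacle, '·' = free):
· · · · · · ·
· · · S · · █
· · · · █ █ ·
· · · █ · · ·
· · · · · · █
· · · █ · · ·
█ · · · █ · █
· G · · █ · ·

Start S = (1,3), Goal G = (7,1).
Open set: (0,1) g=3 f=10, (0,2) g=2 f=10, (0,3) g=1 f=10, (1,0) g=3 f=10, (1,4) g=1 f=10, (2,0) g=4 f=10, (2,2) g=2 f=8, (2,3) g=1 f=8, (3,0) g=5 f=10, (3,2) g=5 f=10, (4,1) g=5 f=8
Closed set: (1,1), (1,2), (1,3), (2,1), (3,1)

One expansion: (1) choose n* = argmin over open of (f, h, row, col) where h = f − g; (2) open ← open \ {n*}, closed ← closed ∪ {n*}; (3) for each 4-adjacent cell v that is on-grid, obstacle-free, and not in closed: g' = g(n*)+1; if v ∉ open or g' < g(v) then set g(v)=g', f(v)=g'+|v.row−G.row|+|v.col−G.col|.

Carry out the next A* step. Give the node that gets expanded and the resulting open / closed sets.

step 1: expand (4,1) (f=8, h=3) → closed; open now [(0,1) g=3 f=10, (0,2) g=2 f=10, (0,3) g=1 f=10, (1,0) g=3 f=10, (1,4) g=1 f=10, (2,0) g=4 f=10, (2,2) g=2 f=8, (2,3) g=1 f=8, (3,0) g=5 f=10, (3,2) g=5 f=10, (4,0) g=6 f=10, (4,2) g=6 f=10, (5,1) g=6 f=8]

expanded=(4,1); open=[(0,1) g=3 f=10, (0,2) g=2 f=10, (0,3) g=1 f=10, (1,0) g=3 f=10, (1,4) g=1 f=10, (2,0) g=4 f=10, (2,2) g=2 f=8, (2,3) g=1 f=8, (3,0) g=5 f=10, (3,2) g=5 f=10, (4,0) g=6 f=10, (4,2) g=6 f=10, (5,1) g=6 f=8]; closed=[(1,1), (1,2), (1,3), (2,1), (3,1), (4,1)]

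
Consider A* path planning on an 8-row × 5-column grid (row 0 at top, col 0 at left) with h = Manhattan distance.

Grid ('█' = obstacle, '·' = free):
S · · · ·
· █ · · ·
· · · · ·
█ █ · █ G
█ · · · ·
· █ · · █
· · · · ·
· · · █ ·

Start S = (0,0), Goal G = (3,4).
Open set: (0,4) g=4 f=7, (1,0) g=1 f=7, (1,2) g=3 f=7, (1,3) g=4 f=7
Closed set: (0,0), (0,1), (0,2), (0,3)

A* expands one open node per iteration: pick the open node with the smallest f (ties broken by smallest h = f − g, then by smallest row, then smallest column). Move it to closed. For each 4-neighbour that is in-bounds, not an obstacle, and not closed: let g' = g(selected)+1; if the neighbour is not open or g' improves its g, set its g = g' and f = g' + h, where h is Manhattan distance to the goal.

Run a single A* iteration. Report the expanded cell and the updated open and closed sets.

expanded=(0,4); open=[(1,0) g=1 f=7, (1,2) g=3 f=7, (1,3) g=4 f=7, (1,4) g=5 f=7]; closed=[(0,0), (0,1), (0,2), (0,3), (0,4)]

step 1: expand (0,4) (f=7, h=3) → closed; open now [(1,0) g=1 f=7, (1,2) g=3 f=7, (1,3) g=4 f=7, (1,4) g=5 f=7]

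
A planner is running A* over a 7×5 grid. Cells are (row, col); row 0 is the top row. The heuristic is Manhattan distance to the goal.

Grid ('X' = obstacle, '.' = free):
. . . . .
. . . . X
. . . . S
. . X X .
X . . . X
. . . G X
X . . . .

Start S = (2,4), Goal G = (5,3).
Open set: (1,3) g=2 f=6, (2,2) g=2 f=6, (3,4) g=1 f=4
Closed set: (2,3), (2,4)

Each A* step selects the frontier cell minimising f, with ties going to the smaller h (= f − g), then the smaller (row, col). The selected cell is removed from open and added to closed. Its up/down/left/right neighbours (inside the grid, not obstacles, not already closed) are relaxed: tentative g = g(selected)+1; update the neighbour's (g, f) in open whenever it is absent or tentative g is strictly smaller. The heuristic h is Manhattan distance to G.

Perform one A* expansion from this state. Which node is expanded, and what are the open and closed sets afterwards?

expanded=(3,4); open=[(1,3) g=2 f=6, (2,2) g=2 f=6]; closed=[(2,3), (2,4), (3,4)]

step 1: expand (3,4) (f=4, h=3) → closed; open now [(1,3) g=2 f=6, (2,2) g=2 f=6]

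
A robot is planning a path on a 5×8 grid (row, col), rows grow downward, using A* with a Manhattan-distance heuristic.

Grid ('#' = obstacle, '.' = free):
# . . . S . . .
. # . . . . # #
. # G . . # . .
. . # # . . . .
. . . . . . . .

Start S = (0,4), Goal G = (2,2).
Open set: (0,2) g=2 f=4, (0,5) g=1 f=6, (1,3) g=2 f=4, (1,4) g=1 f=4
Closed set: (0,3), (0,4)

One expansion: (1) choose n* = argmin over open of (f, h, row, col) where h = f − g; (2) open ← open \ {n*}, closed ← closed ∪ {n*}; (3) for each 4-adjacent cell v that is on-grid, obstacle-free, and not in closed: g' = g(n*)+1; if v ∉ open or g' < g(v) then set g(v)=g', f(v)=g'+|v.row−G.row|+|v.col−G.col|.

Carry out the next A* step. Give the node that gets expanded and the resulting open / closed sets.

step 1: expand (0,2) (f=4, h=2) → closed; open now [(0,1) g=3 f=6, (0,5) g=1 f=6, (1,2) g=3 f=4, (1,3) g=2 f=4, (1,4) g=1 f=4]

expanded=(0,2); open=[(0,1) g=3 f=6, (0,5) g=1 f=6, (1,2) g=3 f=4, (1,3) g=2 f=4, (1,4) g=1 f=4]; closed=[(0,2), (0,3), (0,4)]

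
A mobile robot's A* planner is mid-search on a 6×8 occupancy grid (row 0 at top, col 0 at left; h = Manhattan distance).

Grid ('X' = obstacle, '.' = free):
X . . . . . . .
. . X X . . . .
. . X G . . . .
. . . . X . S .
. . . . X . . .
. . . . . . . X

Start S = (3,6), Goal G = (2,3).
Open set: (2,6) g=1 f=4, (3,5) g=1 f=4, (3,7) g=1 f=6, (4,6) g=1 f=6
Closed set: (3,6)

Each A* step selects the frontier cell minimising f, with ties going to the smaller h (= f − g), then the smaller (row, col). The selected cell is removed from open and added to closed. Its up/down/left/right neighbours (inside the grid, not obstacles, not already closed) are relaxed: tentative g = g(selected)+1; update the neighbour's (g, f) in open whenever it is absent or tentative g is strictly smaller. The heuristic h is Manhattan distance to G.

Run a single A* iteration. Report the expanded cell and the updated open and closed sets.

expanded=(2,6); open=[(1,6) g=2 f=6, (2,5) g=2 f=4, (2,7) g=2 f=6, (3,5) g=1 f=4, (3,7) g=1 f=6, (4,6) g=1 f=6]; closed=[(2,6), (3,6)]

step 1: expand (2,6) (f=4, h=3) → closed; open now [(1,6) g=2 f=6, (2,5) g=2 f=4, (2,7) g=2 f=6, (3,5) g=1 f=4, (3,7) g=1 f=6, (4,6) g=1 f=6]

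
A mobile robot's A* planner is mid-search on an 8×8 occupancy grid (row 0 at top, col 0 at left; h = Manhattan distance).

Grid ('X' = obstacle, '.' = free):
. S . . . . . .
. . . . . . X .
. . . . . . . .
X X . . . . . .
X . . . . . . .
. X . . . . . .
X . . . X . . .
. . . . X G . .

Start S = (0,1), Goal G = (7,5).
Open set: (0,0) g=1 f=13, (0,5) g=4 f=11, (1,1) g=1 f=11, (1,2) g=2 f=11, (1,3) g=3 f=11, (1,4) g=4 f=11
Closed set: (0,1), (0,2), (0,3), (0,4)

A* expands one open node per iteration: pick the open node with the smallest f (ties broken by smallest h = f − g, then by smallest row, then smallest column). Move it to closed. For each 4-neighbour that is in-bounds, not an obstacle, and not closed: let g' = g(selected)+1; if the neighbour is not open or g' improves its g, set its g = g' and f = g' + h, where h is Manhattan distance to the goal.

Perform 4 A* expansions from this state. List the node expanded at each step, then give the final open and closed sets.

order=[(0,5) → (1,5) → (2,5) → (3,5)]; open=[(0,0) g=1 f=13, (0,6) g=5 f=13, (1,1) g=1 f=11, (1,2) g=2 f=11, (1,3) g=3 f=11, (1,4) g=4 f=11, (2,4) g=7 f=13, (2,6) g=7 f=13, (3,4) g=8 f=13, (3,6) g=8 f=13, (4,5) g=8 f=11]; closed=[(0,1), (0,2), (0,3), (0,4), (0,5), (1,5), (2,5), (3,5)]

step 1: expand (0,5) (f=11, h=7) → closed; open now [(0,0) g=1 f=13, (0,6) g=5 f=13, (1,1) g=1 f=11, (1,2) g=2 f=11, (1,3) g=3 f=11, (1,4) g=4 f=11, (1,5) g=5 f=11]
step 2: expand (1,5) (f=11, h=6) → closed; open now [(0,0) g=1 f=13, (0,6) g=5 f=13, (1,1) g=1 f=11, (1,2) g=2 f=11, (1,3) g=3 f=11, (1,4) g=4 f=11, (2,5) g=6 f=11]
step 3: expand (2,5) (f=11, h=5) → closed; open now [(0,0) g=1 f=13, (0,6) g=5 f=13, (1,1) g=1 f=11, (1,2) g=2 f=11, (1,3) g=3 f=11, (1,4) g=4 f=11, (2,4) g=7 f=13, (2,6) g=7 f=13, (3,5) g=7 f=11]
step 4: expand (3,5) (f=11, h=4) → closed; open now [(0,0) g=1 f=13, (0,6) g=5 f=13, (1,1) g=1 f=11, (1,2) g=2 f=11, (1,3) g=3 f=11, (1,4) g=4 f=11, (2,4) g=7 f=13, (2,6) g=7 f=13, (3,4) g=8 f=13, (3,6) g=8 f=13, (4,5) g=8 f=11]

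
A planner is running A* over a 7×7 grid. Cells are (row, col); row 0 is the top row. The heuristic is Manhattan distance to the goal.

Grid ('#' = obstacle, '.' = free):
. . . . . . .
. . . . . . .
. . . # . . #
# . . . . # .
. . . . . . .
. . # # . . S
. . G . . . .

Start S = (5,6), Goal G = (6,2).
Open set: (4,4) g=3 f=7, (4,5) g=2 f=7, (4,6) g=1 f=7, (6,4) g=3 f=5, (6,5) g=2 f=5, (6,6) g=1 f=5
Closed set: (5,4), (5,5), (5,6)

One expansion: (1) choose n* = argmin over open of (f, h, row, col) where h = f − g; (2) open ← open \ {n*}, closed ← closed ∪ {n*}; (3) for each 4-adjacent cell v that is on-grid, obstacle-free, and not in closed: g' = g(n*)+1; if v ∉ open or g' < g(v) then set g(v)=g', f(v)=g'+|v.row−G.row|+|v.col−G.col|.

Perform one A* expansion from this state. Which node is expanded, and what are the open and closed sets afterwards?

step 1: expand (6,4) (f=5, h=2) → closed; open now [(4,4) g=3 f=7, (4,5) g=2 f=7, (4,6) g=1 f=7, (6,3) g=4 f=5, (6,5) g=2 f=5, (6,6) g=1 f=5]

expanded=(6,4); open=[(4,4) g=3 f=7, (4,5) g=2 f=7, (4,6) g=1 f=7, (6,3) g=4 f=5, (6,5) g=2 f=5, (6,6) g=1 f=5]; closed=[(5,4), (5,5), (5,6), (6,4)]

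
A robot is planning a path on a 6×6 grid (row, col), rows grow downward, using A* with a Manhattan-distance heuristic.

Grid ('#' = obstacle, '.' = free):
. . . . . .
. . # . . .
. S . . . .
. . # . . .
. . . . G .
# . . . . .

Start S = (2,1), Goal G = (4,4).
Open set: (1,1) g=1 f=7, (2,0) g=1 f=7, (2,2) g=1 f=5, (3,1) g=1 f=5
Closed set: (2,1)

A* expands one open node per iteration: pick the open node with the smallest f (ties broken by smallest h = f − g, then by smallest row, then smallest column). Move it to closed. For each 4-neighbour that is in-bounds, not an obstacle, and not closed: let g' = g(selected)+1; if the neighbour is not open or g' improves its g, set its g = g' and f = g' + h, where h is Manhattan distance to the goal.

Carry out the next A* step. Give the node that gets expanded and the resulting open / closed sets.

expanded=(2,2); open=[(1,1) g=1 f=7, (2,0) g=1 f=7, (2,3) g=2 f=5, (3,1) g=1 f=5]; closed=[(2,1), (2,2)]

step 1: expand (2,2) (f=5, h=4) → closed; open now [(1,1) g=1 f=7, (2,0) g=1 f=7, (2,3) g=2 f=5, (3,1) g=1 f=5]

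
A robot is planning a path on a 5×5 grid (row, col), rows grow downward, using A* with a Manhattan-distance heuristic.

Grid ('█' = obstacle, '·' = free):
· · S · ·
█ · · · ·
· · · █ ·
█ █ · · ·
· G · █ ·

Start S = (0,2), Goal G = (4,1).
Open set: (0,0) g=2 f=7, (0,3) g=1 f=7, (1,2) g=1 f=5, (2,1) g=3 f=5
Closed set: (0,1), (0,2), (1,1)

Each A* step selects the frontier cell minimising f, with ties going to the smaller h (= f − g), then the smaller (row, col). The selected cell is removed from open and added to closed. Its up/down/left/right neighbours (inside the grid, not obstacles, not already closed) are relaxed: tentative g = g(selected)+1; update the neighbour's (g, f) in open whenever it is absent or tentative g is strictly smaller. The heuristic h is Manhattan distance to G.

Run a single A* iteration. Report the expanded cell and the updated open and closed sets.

step 1: expand (2,1) (f=5, h=2) → closed; open now [(0,0) g=2 f=7, (0,3) g=1 f=7, (1,2) g=1 f=5, (2,0) g=4 f=7, (2,2) g=4 f=7]

expanded=(2,1); open=[(0,0) g=2 f=7, (0,3) g=1 f=7, (1,2) g=1 f=5, (2,0) g=4 f=7, (2,2) g=4 f=7]; closed=[(0,1), (0,2), (1,1), (2,1)]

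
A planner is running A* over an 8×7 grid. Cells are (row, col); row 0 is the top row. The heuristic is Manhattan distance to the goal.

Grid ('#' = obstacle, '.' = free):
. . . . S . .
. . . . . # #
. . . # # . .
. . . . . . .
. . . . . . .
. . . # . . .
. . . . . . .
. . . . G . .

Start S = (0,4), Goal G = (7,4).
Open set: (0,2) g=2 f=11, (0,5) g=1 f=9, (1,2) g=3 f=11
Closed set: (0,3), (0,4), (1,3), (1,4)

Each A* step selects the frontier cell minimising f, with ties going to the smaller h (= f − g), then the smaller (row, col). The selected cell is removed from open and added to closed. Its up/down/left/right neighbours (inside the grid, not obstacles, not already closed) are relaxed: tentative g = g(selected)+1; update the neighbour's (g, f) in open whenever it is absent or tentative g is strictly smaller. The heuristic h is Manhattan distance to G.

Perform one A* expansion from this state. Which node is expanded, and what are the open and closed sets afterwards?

step 1: expand (0,5) (f=9, h=8) → closed; open now [(0,2) g=2 f=11, (0,6) g=2 f=11, (1,2) g=3 f=11]

expanded=(0,5); open=[(0,2) g=2 f=11, (0,6) g=2 f=11, (1,2) g=3 f=11]; closed=[(0,3), (0,4), (0,5), (1,3), (1,4)]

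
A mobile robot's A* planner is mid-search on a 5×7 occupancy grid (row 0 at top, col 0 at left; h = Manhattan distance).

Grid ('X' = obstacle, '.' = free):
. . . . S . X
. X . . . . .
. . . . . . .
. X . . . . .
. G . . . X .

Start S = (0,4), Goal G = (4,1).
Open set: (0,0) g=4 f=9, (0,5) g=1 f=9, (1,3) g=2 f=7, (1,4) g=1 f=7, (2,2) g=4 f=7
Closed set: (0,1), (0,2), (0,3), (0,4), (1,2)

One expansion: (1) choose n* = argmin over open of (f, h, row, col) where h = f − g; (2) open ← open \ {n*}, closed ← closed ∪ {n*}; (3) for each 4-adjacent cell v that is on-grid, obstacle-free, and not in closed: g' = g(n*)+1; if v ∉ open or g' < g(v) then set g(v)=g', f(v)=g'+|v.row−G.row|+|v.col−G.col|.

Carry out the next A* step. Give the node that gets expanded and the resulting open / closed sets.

expanded=(2,2); open=[(0,0) g=4 f=9, (0,5) g=1 f=9, (1,3) g=2 f=7, (1,4) g=1 f=7, (2,1) g=5 f=7, (2,3) g=5 f=9, (3,2) g=5 f=7]; closed=[(0,1), (0,2), (0,3), (0,4), (1,2), (2,2)]

step 1: expand (2,2) (f=7, h=3) → closed; open now [(0,0) g=4 f=9, (0,5) g=1 f=9, (1,3) g=2 f=7, (1,4) g=1 f=7, (2,1) g=5 f=7, (2,3) g=5 f=9, (3,2) g=5 f=7]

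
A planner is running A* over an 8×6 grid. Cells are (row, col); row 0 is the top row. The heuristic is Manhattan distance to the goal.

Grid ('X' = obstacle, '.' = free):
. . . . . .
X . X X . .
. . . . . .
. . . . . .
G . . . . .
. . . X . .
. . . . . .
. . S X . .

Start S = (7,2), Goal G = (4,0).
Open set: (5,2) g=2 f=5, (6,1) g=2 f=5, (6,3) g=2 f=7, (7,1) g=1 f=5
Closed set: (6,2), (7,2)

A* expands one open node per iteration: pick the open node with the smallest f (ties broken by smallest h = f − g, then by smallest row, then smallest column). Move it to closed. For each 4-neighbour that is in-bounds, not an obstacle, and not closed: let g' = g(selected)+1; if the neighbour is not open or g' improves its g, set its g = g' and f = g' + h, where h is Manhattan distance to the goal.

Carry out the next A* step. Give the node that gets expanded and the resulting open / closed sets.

step 1: expand (5,2) (f=5, h=3) → closed; open now [(4,2) g=3 f=5, (5,1) g=3 f=5, (6,1) g=2 f=5, (6,3) g=2 f=7, (7,1) g=1 f=5]

expanded=(5,2); open=[(4,2) g=3 f=5, (5,1) g=3 f=5, (6,1) g=2 f=5, (6,3) g=2 f=7, (7,1) g=1 f=5]; closed=[(5,2), (6,2), (7,2)]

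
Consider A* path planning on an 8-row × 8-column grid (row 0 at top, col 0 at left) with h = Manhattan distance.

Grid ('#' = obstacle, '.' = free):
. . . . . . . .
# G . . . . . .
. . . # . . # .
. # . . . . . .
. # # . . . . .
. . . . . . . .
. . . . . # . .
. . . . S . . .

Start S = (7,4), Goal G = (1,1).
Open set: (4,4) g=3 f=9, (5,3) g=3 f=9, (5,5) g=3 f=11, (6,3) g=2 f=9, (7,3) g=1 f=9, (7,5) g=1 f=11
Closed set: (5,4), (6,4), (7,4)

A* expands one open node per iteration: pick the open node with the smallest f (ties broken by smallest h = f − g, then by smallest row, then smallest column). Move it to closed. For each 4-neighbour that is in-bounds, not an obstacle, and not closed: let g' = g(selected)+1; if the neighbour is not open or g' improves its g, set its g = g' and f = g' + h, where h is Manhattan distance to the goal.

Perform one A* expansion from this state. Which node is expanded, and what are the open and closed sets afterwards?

step 1: expand (4,4) (f=9, h=6) → closed; open now [(3,4) g=4 f=9, (4,3) g=4 f=9, (4,5) g=4 f=11, (5,3) g=3 f=9, (5,5) g=3 f=11, (6,3) g=2 f=9, (7,3) g=1 f=9, (7,5) g=1 f=11]

expanded=(4,4); open=[(3,4) g=4 f=9, (4,3) g=4 f=9, (4,5) g=4 f=11, (5,3) g=3 f=9, (5,5) g=3 f=11, (6,3) g=2 f=9, (7,3) g=1 f=9, (7,5) g=1 f=11]; closed=[(4,4), (5,4), (6,4), (7,4)]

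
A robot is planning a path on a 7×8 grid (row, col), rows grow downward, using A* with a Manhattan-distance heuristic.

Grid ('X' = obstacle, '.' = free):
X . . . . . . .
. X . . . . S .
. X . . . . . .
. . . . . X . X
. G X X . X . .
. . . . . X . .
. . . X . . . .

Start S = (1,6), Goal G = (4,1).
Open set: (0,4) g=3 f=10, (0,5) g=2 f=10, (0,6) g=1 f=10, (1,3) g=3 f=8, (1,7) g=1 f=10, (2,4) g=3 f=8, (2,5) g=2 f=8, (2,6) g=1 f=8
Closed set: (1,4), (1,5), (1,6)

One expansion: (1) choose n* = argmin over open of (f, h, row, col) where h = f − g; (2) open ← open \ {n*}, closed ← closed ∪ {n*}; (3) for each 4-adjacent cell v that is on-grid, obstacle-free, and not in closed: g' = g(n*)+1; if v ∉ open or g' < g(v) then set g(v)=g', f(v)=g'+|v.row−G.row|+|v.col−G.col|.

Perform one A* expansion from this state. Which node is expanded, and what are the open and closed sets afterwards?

expanded=(1,3); open=[(0,3) g=4 f=10, (0,4) g=3 f=10, (0,5) g=2 f=10, (0,6) g=1 f=10, (1,2) g=4 f=8, (1,7) g=1 f=10, (2,3) g=4 f=8, (2,4) g=3 f=8, (2,5) g=2 f=8, (2,6) g=1 f=8]; closed=[(1,3), (1,4), (1,5), (1,6)]

step 1: expand (1,3) (f=8, h=5) → closed; open now [(0,3) g=4 f=10, (0,4) g=3 f=10, (0,5) g=2 f=10, (0,6) g=1 f=10, (1,2) g=4 f=8, (1,7) g=1 f=10, (2,3) g=4 f=8, (2,4) g=3 f=8, (2,5) g=2 f=8, (2,6) g=1 f=8]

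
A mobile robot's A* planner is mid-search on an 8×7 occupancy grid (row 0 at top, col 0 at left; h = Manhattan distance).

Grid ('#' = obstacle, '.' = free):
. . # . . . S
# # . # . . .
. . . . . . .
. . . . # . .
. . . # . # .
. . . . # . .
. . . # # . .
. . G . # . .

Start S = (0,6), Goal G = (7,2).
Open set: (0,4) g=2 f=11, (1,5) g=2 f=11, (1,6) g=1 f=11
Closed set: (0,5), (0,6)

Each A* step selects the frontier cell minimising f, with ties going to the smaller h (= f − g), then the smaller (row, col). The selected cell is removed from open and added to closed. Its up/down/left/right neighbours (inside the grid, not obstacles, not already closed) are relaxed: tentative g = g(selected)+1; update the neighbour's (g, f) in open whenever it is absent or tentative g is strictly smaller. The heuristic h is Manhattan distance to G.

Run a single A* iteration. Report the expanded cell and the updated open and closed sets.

step 1: expand (0,4) (f=11, h=9) → closed; open now [(0,3) g=3 f=11, (1,4) g=3 f=11, (1,5) g=2 f=11, (1,6) g=1 f=11]

expanded=(0,4); open=[(0,3) g=3 f=11, (1,4) g=3 f=11, (1,5) g=2 f=11, (1,6) g=1 f=11]; closed=[(0,4), (0,5), (0,6)]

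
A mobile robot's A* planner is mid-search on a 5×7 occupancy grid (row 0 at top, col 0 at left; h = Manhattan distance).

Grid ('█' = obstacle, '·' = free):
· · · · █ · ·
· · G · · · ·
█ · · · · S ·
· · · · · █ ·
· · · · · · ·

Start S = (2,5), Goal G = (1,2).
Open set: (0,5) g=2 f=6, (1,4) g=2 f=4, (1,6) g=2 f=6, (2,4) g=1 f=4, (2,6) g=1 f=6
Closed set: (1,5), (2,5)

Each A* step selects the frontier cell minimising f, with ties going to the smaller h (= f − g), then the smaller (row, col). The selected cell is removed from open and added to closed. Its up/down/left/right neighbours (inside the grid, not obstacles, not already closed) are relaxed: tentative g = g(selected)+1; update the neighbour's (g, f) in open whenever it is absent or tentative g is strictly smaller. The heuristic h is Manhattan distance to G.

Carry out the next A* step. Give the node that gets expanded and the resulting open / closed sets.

expanded=(1,4); open=[(0,5) g=2 f=6, (1,3) g=3 f=4, (1,6) g=2 f=6, (2,4) g=1 f=4, (2,6) g=1 f=6]; closed=[(1,4), (1,5), (2,5)]

step 1: expand (1,4) (f=4, h=2) → closed; open now [(0,5) g=2 f=6, (1,3) g=3 f=4, (1,6) g=2 f=6, (2,4) g=1 f=4, (2,6) g=1 f=6]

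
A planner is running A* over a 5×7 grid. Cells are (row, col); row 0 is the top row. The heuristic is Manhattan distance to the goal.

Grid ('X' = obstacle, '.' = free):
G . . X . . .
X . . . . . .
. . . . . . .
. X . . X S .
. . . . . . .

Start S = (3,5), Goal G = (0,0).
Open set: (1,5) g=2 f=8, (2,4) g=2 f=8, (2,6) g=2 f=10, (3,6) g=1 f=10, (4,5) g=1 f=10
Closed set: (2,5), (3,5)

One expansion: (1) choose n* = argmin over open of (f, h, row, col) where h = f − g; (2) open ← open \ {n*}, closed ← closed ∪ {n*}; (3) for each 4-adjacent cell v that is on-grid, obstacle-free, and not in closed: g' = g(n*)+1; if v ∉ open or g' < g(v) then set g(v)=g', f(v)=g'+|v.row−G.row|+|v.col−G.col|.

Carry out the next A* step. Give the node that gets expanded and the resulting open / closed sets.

expanded=(1,5); open=[(0,5) g=3 f=8, (1,4) g=3 f=8, (1,6) g=3 f=10, (2,4) g=2 f=8, (2,6) g=2 f=10, (3,6) g=1 f=10, (4,5) g=1 f=10]; closed=[(1,5), (2,5), (3,5)]

step 1: expand (1,5) (f=8, h=6) → closed; open now [(0,5) g=3 f=8, (1,4) g=3 f=8, (1,6) g=3 f=10, (2,4) g=2 f=8, (2,6) g=2 f=10, (3,6) g=1 f=10, (4,5) g=1 f=10]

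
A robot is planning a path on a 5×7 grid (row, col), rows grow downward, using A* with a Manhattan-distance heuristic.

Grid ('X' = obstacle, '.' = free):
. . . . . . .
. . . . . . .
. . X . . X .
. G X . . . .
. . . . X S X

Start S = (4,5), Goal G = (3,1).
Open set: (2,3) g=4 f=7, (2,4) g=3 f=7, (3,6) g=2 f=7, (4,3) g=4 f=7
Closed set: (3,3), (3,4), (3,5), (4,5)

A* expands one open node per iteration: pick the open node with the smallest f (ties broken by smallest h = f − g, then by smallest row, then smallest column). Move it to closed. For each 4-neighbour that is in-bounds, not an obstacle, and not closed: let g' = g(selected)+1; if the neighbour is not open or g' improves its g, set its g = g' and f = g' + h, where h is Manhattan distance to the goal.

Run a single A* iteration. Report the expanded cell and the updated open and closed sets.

expanded=(2,3); open=[(1,3) g=5 f=9, (2,4) g=3 f=7, (3,6) g=2 f=7, (4,3) g=4 f=7]; closed=[(2,3), (3,3), (3,4), (3,5), (4,5)]

step 1: expand (2,3) (f=7, h=3) → closed; open now [(1,3) g=5 f=9, (2,4) g=3 f=7, (3,6) g=2 f=7, (4,3) g=4 f=7]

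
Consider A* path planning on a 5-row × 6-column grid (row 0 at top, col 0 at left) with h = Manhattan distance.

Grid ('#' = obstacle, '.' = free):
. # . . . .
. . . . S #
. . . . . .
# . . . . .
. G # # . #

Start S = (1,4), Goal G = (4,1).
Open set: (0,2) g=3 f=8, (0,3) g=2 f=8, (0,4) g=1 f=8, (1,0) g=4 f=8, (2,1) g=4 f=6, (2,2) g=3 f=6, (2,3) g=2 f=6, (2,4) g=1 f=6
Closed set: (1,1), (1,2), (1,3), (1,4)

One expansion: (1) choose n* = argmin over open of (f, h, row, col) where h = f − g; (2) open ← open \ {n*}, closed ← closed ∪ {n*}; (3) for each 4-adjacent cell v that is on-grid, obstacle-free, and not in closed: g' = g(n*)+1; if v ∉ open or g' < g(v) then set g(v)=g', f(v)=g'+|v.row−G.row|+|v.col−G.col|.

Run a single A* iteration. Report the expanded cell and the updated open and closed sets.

step 1: expand (2,1) (f=6, h=2) → closed; open now [(0,2) g=3 f=8, (0,3) g=2 f=8, (0,4) g=1 f=8, (1,0) g=4 f=8, (2,0) g=5 f=8, (2,2) g=3 f=6, (2,3) g=2 f=6, (2,4) g=1 f=6, (3,1) g=5 f=6]

expanded=(2,1); open=[(0,2) g=3 f=8, (0,3) g=2 f=8, (0,4) g=1 f=8, (1,0) g=4 f=8, (2,0) g=5 f=8, (2,2) g=3 f=6, (2,3) g=2 f=6, (2,4) g=1 f=6, (3,1) g=5 f=6]; closed=[(1,1), (1,2), (1,3), (1,4), (2,1)]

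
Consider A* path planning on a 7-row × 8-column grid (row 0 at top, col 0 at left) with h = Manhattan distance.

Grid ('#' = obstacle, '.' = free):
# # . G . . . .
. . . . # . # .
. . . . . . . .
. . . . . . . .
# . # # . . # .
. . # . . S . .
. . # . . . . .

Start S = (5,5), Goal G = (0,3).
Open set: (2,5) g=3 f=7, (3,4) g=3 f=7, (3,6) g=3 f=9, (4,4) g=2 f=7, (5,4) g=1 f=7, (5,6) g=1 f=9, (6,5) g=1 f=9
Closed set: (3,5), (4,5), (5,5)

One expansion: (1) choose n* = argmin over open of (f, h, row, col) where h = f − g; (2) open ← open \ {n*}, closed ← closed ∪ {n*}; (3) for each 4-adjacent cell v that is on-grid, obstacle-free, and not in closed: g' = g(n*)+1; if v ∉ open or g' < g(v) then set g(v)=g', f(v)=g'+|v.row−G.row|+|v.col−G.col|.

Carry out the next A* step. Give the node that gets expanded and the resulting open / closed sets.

expanded=(2,5); open=[(1,5) g=4 f=7, (2,4) g=4 f=7, (2,6) g=4 f=9, (3,4) g=3 f=7, (3,6) g=3 f=9, (4,4) g=2 f=7, (5,4) g=1 f=7, (5,6) g=1 f=9, (6,5) g=1 f=9]; closed=[(2,5), (3,5), (4,5), (5,5)]

step 1: expand (2,5) (f=7, h=4) → closed; open now [(1,5) g=4 f=7, (2,4) g=4 f=7, (2,6) g=4 f=9, (3,4) g=3 f=7, (3,6) g=3 f=9, (4,4) g=2 f=7, (5,4) g=1 f=7, (5,6) g=1 f=9, (6,5) g=1 f=9]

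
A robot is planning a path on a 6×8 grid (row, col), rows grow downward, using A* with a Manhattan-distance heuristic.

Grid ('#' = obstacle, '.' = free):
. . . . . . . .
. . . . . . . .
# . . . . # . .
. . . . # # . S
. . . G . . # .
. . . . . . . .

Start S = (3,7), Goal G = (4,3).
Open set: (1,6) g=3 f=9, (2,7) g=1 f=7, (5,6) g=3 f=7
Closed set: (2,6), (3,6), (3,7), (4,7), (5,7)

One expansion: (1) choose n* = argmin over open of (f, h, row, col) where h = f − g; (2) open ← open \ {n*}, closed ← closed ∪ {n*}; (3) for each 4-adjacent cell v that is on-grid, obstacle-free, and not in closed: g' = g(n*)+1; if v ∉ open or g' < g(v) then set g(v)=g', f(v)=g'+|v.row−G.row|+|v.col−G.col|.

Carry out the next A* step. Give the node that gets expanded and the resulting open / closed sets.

step 1: expand (5,6) (f=7, h=4) → closed; open now [(1,6) g=3 f=9, (2,7) g=1 f=7, (5,5) g=4 f=7]

expanded=(5,6); open=[(1,6) g=3 f=9, (2,7) g=1 f=7, (5,5) g=4 f=7]; closed=[(2,6), (3,6), (3,7), (4,7), (5,6), (5,7)]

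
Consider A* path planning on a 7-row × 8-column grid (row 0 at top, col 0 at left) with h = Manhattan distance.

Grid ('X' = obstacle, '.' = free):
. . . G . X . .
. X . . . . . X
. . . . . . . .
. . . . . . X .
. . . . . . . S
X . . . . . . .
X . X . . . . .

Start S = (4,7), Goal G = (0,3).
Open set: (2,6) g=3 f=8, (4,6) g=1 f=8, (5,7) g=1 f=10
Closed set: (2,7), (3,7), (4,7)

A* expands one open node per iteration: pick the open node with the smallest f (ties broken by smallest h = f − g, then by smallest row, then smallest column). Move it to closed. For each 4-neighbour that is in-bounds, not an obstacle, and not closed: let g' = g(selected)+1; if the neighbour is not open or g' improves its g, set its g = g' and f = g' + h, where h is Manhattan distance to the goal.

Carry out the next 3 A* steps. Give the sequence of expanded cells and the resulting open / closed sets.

order=[(2,6) → (1,6) → (0,6)]; open=[(0,7) g=6 f=10, (1,5) g=5 f=8, (2,5) g=4 f=8, (4,6) g=1 f=8, (5,7) g=1 f=10]; closed=[(0,6), (1,6), (2,6), (2,7), (3,7), (4,7)]

step 1: expand (2,6) (f=8, h=5) → closed; open now [(1,6) g=4 f=8, (2,5) g=4 f=8, (4,6) g=1 f=8, (5,7) g=1 f=10]
step 2: expand (1,6) (f=8, h=4) → closed; open now [(0,6) g=5 f=8, (1,5) g=5 f=8, (2,5) g=4 f=8, (4,6) g=1 f=8, (5,7) g=1 f=10]
step 3: expand (0,6) (f=8, h=3) → closed; open now [(0,7) g=6 f=10, (1,5) g=5 f=8, (2,5) g=4 f=8, (4,6) g=1 f=8, (5,7) g=1 f=10]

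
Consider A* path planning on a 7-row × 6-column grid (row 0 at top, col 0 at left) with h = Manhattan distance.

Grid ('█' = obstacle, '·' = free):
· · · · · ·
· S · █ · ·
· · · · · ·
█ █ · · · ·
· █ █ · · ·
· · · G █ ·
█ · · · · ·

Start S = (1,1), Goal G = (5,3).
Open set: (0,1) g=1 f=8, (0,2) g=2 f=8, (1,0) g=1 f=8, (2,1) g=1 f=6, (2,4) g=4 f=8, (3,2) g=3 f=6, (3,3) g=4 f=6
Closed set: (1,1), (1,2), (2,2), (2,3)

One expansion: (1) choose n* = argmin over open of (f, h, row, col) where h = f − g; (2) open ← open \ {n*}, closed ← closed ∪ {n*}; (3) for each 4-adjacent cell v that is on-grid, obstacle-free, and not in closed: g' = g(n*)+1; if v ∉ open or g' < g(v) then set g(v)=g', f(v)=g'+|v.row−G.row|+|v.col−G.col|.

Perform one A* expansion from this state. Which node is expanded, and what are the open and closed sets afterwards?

expanded=(3,3); open=[(0,1) g=1 f=8, (0,2) g=2 f=8, (1,0) g=1 f=8, (2,1) g=1 f=6, (2,4) g=4 f=8, (3,2) g=3 f=6, (3,4) g=5 f=8, (4,3) g=5 f=6]; closed=[(1,1), (1,2), (2,2), (2,3), (3,3)]

step 1: expand (3,3) (f=6, h=2) → closed; open now [(0,1) g=1 f=8, (0,2) g=2 f=8, (1,0) g=1 f=8, (2,1) g=1 f=6, (2,4) g=4 f=8, (3,2) g=3 f=6, (3,4) g=5 f=8, (4,3) g=5 f=6]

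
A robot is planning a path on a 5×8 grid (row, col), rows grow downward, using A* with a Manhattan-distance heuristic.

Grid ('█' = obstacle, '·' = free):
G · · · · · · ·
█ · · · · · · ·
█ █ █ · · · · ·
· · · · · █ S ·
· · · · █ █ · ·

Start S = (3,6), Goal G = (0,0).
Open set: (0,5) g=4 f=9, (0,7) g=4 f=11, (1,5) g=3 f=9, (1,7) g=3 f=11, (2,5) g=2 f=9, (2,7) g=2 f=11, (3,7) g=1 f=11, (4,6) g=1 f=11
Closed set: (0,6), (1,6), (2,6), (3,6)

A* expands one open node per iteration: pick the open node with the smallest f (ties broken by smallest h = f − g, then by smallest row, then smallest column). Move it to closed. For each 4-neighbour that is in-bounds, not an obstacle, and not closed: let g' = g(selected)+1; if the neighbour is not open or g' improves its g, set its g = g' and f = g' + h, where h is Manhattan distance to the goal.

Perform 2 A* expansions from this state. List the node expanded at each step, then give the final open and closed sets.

step 1: expand (0,5) (f=9, h=5) → closed; open now [(0,4) g=5 f=9, (0,7) g=4 f=11, (1,5) g=3 f=9, (1,7) g=3 f=11, (2,5) g=2 f=9, (2,7) g=2 f=11, (3,7) g=1 f=11, (4,6) g=1 f=11]
step 2: expand (0,4) (f=9, h=4) → closed; open now [(0,3) g=6 f=9, (0,7) g=4 f=11, (1,4) g=6 f=11, (1,5) g=3 f=9, (1,7) g=3 f=11, (2,5) g=2 f=9, (2,7) g=2 f=11, (3,7) g=1 f=11, (4,6) g=1 f=11]

order=[(0,5) → (0,4)]; open=[(0,3) g=6 f=9, (0,7) g=4 f=11, (1,4) g=6 f=11, (1,5) g=3 f=9, (1,7) g=3 f=11, (2,5) g=2 f=9, (2,7) g=2 f=11, (3,7) g=1 f=11, (4,6) g=1 f=11]; closed=[(0,4), (0,5), (0,6), (1,6), (2,6), (3,6)]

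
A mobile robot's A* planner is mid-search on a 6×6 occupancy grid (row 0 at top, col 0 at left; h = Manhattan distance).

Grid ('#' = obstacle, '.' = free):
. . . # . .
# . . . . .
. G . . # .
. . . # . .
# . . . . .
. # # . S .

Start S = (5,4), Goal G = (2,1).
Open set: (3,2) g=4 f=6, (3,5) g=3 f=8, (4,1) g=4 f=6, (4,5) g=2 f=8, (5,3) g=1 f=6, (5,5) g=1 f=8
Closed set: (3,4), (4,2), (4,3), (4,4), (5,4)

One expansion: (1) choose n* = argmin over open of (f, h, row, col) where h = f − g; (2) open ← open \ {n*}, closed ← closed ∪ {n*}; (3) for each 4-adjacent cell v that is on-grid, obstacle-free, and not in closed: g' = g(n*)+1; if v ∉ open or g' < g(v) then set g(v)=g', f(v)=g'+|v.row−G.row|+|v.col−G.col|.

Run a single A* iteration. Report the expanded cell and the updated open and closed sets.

expanded=(3,2); open=[(2,2) g=5 f=6, (3,1) g=5 f=6, (3,5) g=3 f=8, (4,1) g=4 f=6, (4,5) g=2 f=8, (5,3) g=1 f=6, (5,5) g=1 f=8]; closed=[(3,2), (3,4), (4,2), (4,3), (4,4), (5,4)]

step 1: expand (3,2) (f=6, h=2) → closed; open now [(2,2) g=5 f=6, (3,1) g=5 f=6, (3,5) g=3 f=8, (4,1) g=4 f=6, (4,5) g=2 f=8, (5,3) g=1 f=6, (5,5) g=1 f=8]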